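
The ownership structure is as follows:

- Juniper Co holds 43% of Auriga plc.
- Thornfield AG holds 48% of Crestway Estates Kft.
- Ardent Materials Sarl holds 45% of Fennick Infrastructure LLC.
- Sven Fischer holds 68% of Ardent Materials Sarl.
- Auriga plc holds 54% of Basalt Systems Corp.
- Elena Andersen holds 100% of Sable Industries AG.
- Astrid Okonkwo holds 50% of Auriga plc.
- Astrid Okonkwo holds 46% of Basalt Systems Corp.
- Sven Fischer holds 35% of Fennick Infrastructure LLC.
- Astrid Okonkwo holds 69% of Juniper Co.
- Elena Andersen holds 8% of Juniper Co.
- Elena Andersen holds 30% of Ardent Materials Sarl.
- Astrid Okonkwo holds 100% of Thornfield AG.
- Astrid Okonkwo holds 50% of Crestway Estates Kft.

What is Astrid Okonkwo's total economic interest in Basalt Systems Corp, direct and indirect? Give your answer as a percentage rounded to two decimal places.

89.02%

Astrid reaches Basalt along 3 paths.
Direct stake: 46% = 46%.
Via Juniper → Auriga: 69% × 43% × 54% = 16.0218%.
Via Auriga: 50% × 54% = 27%.
Total: 46% + 16.0218% + 27% = 89.0218%.
Rounded: 89.02%.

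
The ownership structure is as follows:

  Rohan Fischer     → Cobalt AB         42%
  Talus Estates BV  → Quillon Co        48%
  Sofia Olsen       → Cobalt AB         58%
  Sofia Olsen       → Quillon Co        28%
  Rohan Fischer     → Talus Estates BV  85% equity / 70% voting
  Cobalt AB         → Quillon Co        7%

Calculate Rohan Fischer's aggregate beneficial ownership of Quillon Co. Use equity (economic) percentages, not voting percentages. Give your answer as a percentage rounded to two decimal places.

Rohan reaches Quillon along 2 paths.
Via Talus: 85% × 48% = 40.8%.
Via Cobalt: 42% × 7% = 2.94%.
Total: 40.8% + 2.94% = 43.74%.

43.74%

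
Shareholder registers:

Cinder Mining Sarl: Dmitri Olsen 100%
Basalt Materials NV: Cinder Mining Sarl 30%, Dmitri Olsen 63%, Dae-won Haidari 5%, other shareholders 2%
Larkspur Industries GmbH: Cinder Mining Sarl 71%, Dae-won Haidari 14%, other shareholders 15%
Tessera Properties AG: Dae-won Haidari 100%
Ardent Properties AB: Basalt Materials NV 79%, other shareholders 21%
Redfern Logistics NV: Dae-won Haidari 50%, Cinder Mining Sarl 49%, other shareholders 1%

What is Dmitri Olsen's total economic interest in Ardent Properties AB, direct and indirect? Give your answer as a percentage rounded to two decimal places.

Dmitri reaches Ardent along 2 paths.
Via Cinder → Basalt: 100% × 30% × 79% = 23.7%.
Via Basalt: 63% × 79% = 49.77%.
Total: 23.7% + 49.77% = 73.47%.

73.47%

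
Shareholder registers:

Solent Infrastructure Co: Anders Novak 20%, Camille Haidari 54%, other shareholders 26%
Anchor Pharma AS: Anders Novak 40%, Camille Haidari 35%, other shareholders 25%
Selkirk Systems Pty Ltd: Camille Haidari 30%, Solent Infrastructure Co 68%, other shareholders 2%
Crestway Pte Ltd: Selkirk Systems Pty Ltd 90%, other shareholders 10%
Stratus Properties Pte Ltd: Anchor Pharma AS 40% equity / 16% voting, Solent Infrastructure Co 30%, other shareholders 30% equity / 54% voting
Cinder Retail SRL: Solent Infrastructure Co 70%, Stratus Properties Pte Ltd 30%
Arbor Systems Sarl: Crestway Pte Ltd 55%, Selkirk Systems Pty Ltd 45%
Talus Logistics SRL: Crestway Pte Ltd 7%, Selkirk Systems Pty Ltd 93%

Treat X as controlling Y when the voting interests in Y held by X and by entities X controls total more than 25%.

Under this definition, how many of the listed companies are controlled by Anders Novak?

Anders holds 40% of Anchor, so Anders controls Anchor.
No other company's threshold is met.
Anders controls 1 company.

1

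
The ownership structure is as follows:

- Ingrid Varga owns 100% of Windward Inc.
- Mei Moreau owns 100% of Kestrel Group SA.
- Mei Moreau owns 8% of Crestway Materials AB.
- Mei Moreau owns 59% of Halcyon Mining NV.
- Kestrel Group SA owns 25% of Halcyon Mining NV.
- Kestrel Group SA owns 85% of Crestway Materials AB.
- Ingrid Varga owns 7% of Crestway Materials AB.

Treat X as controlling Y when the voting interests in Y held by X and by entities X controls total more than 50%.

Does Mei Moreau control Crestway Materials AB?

Mei holds 100% of Kestrel, so Mei controls Kestrel.
Mei and Kestrel together hold 8% + 85% = 93% of Crestway, so Mei controls Crestway.

Yes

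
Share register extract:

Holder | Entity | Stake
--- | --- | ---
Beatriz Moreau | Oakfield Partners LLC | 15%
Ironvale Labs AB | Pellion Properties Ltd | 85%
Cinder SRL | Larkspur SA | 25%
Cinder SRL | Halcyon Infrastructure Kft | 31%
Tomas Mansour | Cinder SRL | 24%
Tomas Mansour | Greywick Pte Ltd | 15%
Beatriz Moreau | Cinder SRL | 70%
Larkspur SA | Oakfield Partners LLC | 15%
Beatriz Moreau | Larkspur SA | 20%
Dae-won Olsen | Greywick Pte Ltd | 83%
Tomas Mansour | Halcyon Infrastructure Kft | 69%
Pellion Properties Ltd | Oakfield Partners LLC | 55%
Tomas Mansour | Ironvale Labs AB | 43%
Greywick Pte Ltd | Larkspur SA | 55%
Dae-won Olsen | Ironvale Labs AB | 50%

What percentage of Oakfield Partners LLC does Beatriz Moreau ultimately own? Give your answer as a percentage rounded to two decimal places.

20.63%

Beatriz reaches Oakfield along 3 paths.
Direct stake: 15% = 15%.
Via Larkspur: 20% × 15% = 3%.
Via Cinder → Larkspur: 70% × 25% × 15% = 2.625%.
Total: 15% + 3% + 2.625% = 20.625%.
Rounded: 20.63%.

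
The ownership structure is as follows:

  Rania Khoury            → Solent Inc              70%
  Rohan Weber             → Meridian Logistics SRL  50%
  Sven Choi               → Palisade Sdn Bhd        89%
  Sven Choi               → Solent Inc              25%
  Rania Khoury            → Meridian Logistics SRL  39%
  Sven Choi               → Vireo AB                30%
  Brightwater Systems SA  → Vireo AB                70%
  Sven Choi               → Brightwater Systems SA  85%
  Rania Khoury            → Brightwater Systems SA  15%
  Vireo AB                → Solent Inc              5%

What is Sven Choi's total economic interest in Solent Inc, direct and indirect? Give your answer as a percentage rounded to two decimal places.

Sven reaches Solent along 3 paths.
Direct stake: 25% = 25%.
Via Vireo: 30% × 5% = 1.5%.
Via Brightwater → Vireo: 85% × 70% × 5% = 2.975%.
Total: 25% + 1.5% + 2.975% = 29.475%.
Rounded: 29.48%.

29.48%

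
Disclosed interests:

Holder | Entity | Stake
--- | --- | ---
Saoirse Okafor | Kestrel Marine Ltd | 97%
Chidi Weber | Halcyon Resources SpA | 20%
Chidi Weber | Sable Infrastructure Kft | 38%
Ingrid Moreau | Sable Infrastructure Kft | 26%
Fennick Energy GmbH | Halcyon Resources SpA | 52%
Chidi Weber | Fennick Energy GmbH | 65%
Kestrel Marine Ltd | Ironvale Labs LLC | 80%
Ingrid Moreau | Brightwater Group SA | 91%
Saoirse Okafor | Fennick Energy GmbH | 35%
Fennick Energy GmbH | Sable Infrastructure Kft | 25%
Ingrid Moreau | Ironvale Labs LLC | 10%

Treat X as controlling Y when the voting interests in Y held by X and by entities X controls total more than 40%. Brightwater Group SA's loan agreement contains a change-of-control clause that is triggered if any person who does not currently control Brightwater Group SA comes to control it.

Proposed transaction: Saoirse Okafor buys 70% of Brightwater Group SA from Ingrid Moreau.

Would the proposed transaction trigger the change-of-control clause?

The purchase adds only to Saoirse's holdings (Ingrid's stake shrinks), so Saoirse is the only person who could newly come to control Brightwater.
Saoirse holds 97% of Kestrel, so Saoirse controls Kestrel.
Kestrel holds 80% of Ironvale, so Saoirse controls Ironvale.
Neither Saoirse nor any entity Saoirse controls holds any voting interest in Brightwater.
So before the transaction, Saoirse does not control Brightwater.
After the purchase, Saoirse holds 70% of Brightwater directly, and Ingrid's stake falls to 21%.
Saoirse holds 70% of Brightwater, so Saoirse controls Brightwater.
Saoirse did not control Brightwater before and does after, so the clause is triggered.

Yes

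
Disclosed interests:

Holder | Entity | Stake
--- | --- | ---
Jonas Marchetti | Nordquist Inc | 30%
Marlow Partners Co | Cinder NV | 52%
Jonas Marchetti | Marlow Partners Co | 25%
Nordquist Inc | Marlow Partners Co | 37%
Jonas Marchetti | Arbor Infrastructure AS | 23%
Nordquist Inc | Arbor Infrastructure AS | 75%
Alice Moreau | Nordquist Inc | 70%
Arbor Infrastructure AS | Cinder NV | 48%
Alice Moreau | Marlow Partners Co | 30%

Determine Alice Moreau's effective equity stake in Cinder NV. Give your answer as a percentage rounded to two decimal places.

Alice reaches Cinder along 3 paths.
Via Nordquist → Marlow: 70% × 37% × 52% = 13.468%.
Via Marlow: 30% × 52% = 15.6%.
Via Nordquist → Arbor: 70% × 75% × 48% = 25.2%.
Total: 13.468% + 15.6% + 25.2% = 54.268%.
Rounded: 54.27%.

54.27%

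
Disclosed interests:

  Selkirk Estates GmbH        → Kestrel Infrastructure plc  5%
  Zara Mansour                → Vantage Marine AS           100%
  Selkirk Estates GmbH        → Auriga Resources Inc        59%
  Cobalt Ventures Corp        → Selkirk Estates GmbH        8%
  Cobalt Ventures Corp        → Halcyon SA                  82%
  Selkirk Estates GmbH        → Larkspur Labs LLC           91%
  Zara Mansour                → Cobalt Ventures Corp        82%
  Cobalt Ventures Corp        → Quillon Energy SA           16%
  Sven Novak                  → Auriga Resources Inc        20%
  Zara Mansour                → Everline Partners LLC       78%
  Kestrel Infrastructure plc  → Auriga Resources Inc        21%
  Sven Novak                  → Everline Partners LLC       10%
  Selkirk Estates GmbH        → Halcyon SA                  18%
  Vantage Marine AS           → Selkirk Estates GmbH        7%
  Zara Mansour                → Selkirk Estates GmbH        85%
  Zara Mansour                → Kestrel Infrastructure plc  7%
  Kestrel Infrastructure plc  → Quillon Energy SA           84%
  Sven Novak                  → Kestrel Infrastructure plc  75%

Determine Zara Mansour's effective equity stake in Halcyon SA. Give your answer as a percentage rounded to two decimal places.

Zara reaches Halcyon along 4 paths.
Via Cobalt: 82% × 82% = 67.24%.
Via Selkirk: 85% × 18% = 15.3%.
Via Vantage → Selkirk: 100% × 7% × 18% = 1.26%.
Via Cobalt → Selkirk: 82% × 8% × 18% = 1.1808%.
Total: 67.24% + 15.3% + 1.26% + 1.1808% = 84.9808%.
Rounded: 84.98%.

84.98%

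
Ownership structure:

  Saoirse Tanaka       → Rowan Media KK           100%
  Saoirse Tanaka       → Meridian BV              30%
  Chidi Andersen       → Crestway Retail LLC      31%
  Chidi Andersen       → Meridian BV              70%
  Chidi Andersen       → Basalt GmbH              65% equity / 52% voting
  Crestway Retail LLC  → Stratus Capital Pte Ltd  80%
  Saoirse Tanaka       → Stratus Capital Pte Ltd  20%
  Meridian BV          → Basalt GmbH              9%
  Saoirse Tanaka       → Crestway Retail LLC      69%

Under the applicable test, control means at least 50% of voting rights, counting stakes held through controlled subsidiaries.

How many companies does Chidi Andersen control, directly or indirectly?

Chidi holds 70% of Meridian, so Chidi controls Meridian.
Meridian and Chidi together hold 9% + 52% = 61% of Basalt, so Chidi controls Basalt.
No other company's threshold is met.
Chidi controls 2 companies.

2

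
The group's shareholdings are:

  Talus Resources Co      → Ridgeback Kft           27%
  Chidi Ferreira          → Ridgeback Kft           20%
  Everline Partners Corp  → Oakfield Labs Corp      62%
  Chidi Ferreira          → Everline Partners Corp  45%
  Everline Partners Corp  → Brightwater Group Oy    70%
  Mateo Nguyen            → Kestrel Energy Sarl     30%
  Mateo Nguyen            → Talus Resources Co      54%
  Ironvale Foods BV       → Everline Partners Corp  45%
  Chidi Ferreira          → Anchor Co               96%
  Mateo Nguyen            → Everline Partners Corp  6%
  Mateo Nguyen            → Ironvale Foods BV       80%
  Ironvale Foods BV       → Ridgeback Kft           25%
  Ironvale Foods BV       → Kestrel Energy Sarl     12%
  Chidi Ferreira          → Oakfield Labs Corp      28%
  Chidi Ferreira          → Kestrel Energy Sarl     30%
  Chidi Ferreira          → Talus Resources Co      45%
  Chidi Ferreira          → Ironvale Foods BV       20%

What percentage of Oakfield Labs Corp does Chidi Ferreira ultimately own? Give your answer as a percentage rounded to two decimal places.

Chidi reaches Oakfield along 3 paths.
Via Everline: 45% × 62% = 27.9%.
Via Ironvale → Everline: 20% × 45% × 62% = 5.58%.
Direct stake: 28% = 28%.
Total: 27.9% + 5.58% + 28% = 61.48%.

61.48%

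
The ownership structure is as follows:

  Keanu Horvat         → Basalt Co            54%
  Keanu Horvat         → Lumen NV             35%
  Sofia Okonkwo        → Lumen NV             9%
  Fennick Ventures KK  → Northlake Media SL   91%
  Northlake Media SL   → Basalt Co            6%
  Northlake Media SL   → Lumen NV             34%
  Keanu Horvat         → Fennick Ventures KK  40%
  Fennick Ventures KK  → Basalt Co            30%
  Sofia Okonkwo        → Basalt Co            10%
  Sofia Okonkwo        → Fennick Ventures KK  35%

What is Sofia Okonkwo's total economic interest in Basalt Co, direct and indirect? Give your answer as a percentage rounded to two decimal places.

22.41%

Sofia reaches Basalt along 3 paths.
Direct stake: 10% = 10%.
Via Fennick: 35% × 30% = 10.5%.
Via Fennick → Northlake: 35% × 91% × 6% = 1.911%.
Total: 10% + 10.5% + 1.911% = 22.411%.
Rounded: 22.41%.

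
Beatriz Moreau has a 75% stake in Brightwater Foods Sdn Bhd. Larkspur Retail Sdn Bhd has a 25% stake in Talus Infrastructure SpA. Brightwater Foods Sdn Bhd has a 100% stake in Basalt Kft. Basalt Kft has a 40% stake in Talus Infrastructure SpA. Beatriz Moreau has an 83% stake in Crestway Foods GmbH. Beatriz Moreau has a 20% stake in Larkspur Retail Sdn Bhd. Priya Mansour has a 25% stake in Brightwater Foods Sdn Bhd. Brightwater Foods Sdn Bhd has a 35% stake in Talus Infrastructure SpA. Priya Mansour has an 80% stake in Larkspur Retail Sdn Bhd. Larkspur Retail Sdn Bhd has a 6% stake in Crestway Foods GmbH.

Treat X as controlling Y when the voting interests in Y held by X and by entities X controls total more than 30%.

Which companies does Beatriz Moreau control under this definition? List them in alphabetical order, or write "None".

Beatriz holds 75% of Brightwater, so Beatriz controls Brightwater.
Brightwater holds 100% of Basalt, so Beatriz controls Basalt.
Brightwater and Basalt together hold 35% + 40% = 75% of Talus, so Beatriz controls Talus.
Beatriz holds 83% of Crestway, so Beatriz controls Crestway.
No other company's threshold is met.

Basalt Kft, Brightwater Foods Sdn Bhd, Crestway Foods GmbH, Talus Infrastructure SpA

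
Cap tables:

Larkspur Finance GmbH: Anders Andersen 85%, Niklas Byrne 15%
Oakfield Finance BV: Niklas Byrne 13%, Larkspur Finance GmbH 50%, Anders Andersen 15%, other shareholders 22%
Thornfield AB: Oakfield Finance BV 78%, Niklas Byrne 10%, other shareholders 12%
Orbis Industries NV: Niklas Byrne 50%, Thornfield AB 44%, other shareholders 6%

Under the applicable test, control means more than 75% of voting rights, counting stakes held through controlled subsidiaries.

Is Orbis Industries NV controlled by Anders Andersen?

Anders holds 85% of Larkspur, so Anders controls Larkspur.
Neither Anders nor any entity Anders controls holds any voting interest in Orbis.
So Anders does not control Orbis.

No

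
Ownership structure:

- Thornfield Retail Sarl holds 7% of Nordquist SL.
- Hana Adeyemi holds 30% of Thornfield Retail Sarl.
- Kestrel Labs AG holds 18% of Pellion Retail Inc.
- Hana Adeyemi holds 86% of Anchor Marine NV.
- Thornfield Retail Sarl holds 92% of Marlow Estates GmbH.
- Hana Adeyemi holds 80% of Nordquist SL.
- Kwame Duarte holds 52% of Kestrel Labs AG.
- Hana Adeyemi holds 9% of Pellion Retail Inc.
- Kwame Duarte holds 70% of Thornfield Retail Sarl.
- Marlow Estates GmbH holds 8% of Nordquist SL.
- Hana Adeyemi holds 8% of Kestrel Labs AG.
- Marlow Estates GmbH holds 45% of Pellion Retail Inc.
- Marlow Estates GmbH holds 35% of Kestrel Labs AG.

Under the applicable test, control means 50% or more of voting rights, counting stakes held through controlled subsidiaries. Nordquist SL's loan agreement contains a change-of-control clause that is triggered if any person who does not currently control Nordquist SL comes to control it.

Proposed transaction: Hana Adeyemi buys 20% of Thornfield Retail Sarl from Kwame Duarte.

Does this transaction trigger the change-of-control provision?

No

The purchase adds only to Hana's holdings (Kwame's stake shrinks), so Hana is the only person who could newly come to control Nordquist.
Hana holds 80% of Nordquist, so Hana controls Nordquist.
So Hana already controls Nordquist before the transaction.
After the purchase, Hana's direct stake in Thornfield rises to 30% + 20% = 50%, and Kwame's stake falls to 50%.
Hana controlled Nordquist already, so this is not a new person acquiring control; every other person's position is unchanged or reduced.
No new person acquires control, so the clause is not triggered.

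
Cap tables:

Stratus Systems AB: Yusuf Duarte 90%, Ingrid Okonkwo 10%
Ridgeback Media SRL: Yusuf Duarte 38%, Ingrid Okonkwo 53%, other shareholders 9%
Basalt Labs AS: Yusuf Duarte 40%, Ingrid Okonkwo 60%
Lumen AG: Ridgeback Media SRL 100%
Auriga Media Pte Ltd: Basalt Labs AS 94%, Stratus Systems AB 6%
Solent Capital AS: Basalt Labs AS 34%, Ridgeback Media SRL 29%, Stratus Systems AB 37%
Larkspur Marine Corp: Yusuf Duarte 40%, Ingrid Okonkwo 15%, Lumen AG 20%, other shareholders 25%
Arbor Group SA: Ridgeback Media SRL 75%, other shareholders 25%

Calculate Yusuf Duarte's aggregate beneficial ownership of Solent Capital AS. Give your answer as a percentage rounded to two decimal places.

57.92%

Yusuf reaches Solent along 3 paths.
Via Basalt: 40% × 34% = 13.6%.
Via Ridgeback: 38% × 29% = 11.02%.
Via Stratus: 90% × 37% = 33.3%.
Total: 13.6% + 11.02% + 33.3% = 57.92%.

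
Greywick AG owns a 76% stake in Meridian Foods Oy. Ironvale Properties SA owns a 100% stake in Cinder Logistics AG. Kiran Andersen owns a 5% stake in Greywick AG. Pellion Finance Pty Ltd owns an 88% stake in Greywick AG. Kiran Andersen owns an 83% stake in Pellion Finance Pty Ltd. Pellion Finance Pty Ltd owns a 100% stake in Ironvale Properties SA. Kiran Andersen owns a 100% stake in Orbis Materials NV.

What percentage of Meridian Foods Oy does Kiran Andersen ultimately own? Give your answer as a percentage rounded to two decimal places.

59.31%

Kiran reaches Meridian along 2 paths.
Via Greywick: 5% × 76% = 3.8%.
Via Pellion → Greywick: 83% × 88% × 76% = 55.5104%.
Total: 3.8% + 55.5104% = 59.3104%.
Rounded: 59.31%.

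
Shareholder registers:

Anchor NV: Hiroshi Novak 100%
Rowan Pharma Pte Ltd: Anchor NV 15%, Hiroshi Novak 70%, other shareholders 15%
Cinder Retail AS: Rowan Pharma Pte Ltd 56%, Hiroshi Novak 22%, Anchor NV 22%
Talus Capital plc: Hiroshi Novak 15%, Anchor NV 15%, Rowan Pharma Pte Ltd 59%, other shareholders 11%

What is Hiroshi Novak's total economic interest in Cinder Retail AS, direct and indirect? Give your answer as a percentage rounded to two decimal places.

91.60%

Hiroshi reaches Cinder along 4 paths.
Via Anchor → Rowan: 100% × 15% × 56% = 8.4%.
Via Rowan: 70% × 56% = 39.2%.
Direct stake: 22% = 22%.
Via Anchor: 100% × 22% = 22%.
Total: 8.4% + 39.2% + 22% + 22% = 91.6%.
Rounded: 91.60%.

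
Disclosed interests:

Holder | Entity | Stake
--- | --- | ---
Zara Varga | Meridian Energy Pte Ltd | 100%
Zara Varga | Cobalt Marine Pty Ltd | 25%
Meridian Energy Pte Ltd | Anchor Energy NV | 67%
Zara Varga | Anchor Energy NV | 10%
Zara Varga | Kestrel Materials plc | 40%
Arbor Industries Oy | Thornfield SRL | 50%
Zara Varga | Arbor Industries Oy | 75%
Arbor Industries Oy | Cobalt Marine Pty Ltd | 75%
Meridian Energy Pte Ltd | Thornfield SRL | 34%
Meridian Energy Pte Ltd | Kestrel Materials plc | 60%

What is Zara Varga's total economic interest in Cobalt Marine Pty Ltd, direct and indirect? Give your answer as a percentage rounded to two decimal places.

Zara reaches Cobalt along 2 paths.
Direct stake: 25% = 25%.
Via Arbor: 75% × 75% = 56.25%.
Total: 25% + 56.25% = 81.25%.

81.25%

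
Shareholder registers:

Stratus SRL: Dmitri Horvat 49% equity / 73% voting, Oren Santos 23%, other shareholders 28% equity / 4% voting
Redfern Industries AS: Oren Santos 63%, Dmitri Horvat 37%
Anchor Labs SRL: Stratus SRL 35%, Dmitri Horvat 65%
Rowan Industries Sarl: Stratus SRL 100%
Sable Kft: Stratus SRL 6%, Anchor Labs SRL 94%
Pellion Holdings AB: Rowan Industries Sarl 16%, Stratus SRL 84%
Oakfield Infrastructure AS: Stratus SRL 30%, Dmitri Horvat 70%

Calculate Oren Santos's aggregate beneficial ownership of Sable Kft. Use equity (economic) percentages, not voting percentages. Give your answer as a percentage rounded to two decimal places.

8.95%

Oren reaches Sable along 2 paths.
Via Stratus: 23% × 6% = 1.38%.
Via Stratus → Anchor: 23% × 35% × 94% = 7.567%.
Total: 1.38% + 7.567% = 8.947%.
Rounded: 8.95%.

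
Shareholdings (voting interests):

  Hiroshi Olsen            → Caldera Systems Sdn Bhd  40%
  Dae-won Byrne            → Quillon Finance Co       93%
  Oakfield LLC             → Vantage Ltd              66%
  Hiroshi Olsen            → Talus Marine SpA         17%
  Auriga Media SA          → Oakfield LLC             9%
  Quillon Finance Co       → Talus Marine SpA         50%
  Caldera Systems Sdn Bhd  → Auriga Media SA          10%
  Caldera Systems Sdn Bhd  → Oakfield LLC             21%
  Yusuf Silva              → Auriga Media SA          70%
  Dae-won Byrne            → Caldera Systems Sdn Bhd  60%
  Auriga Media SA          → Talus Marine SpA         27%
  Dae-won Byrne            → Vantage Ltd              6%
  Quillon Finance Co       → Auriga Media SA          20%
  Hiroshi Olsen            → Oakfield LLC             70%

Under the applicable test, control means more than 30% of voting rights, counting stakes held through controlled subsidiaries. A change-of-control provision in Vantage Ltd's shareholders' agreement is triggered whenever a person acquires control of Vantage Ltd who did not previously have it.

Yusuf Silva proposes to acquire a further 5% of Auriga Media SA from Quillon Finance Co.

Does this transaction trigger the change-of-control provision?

The purchase adds only to Yusuf's holdings (Quillon's stake shrinks), so Yusuf is the only person who could newly come to control Vantage.
Yusuf holds 70% of Auriga, so Yusuf controls Auriga.
Neither Yusuf nor any entity Yusuf controls holds any voting interest in Vantage.
So before the transaction, Yusuf does not control Vantage.
After the purchase, Yusuf's direct stake in Auriga rises to 70% + 5% = 75%, and Quillon's stake falls to 15%.
Yusuf holds 75% of Auriga, so Yusuf controls Auriga.
After the transaction, neither Yusuf nor any entity Yusuf controls holds a voting interest in Vantage, so Yusuf still does not control it.
No new person acquires control, so the clause is not triggered.

No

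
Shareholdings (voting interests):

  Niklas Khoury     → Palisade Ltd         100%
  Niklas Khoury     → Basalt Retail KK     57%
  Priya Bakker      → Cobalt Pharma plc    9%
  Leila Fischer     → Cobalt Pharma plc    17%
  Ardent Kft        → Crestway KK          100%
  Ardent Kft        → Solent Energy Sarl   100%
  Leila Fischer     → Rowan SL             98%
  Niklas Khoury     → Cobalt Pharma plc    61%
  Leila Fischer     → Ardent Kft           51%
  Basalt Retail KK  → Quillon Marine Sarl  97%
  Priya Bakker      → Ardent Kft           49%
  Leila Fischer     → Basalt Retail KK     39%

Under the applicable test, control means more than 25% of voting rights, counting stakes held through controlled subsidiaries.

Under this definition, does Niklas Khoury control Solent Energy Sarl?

Niklas holds 61% of Cobalt, so Niklas controls Cobalt.
Niklas holds 57% of Basalt, so Niklas controls Basalt.
Basalt holds 97% of Quillon, so Niklas controls Quillon.
Niklas holds 100% of Palisade, so Niklas controls Palisade.
Neither Niklas nor any entity Niklas controls holds any voting interest in Solent.
So Niklas does not control Solent.

No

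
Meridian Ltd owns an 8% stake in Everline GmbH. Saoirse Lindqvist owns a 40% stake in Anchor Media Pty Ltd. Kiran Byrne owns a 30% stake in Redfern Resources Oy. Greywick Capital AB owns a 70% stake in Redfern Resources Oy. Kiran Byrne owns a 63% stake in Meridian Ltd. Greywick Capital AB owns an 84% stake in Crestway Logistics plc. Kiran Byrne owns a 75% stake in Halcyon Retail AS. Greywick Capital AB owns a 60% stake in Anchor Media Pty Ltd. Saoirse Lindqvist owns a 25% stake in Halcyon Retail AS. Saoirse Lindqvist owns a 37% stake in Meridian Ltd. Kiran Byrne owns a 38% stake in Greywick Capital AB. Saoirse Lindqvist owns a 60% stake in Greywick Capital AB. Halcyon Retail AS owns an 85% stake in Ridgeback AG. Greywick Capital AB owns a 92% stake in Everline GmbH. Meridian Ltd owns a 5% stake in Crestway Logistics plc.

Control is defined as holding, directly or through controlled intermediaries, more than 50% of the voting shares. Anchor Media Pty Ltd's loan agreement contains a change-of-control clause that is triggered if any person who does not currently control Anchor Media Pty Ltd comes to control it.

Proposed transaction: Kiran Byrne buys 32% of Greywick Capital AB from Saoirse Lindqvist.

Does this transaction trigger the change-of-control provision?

Yes

The purchase adds only to Kiran's holdings (Saoirse's stake shrinks), so Kiran is the only person who could newly come to control Anchor.
Kiran holds 63% of Meridian, so Kiran controls Meridian.
Kiran holds 75% of Halcyon, so Kiran controls Halcyon.
Halcyon holds 85% of Ridgeback, so Kiran controls Ridgeback.
Neither Kiran nor any entity Kiran controls holds any voting interest in Anchor.
So before the transaction, Kiran does not control Anchor.
After the purchase, Kiran's direct stake in Greywick rises to 38% + 32% = 70%, and Saoirse's stake falls to 28%.
Kiran holds 70% of Greywick, so Kiran controls Greywick.
Greywick holds 60% of Anchor, so Kiran controls Anchor.
Kiran did not control Anchor before and does after, so the clause is triggered.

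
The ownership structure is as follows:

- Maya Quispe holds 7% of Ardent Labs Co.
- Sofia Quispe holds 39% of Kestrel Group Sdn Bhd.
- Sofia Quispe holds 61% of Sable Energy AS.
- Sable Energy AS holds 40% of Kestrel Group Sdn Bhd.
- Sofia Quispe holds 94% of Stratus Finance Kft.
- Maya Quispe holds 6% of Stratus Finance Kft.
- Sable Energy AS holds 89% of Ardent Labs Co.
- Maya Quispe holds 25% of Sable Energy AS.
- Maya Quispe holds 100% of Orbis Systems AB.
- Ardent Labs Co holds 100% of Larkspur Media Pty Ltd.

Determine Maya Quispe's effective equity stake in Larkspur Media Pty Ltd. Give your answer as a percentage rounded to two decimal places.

29.25%

Maya reaches Larkspur along 2 paths.
Via Ardent: 7% × 100% = 7%.
Via Sable → Ardent: 25% × 89% × 100% = 22.25%.
Total: 7% + 22.25% = 29.25%.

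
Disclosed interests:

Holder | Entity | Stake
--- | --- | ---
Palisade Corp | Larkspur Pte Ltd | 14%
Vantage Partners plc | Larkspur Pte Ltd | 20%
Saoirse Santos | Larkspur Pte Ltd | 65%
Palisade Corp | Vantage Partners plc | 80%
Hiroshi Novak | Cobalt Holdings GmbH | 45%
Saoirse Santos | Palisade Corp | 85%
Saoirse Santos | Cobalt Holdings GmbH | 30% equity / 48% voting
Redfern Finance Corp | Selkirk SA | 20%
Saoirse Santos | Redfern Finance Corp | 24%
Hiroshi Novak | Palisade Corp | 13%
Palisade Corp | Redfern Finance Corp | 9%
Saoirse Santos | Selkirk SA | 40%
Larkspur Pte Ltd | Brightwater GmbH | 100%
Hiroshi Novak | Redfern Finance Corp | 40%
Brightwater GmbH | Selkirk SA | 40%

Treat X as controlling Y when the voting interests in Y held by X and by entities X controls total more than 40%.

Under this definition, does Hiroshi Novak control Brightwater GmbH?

Hiroshi holds 45% of Cobalt, so Hiroshi controls Cobalt.
Neither Hiroshi nor any entity Hiroshi controls holds any voting interest in Brightwater.
So Hiroshi does not control Brightwater.

No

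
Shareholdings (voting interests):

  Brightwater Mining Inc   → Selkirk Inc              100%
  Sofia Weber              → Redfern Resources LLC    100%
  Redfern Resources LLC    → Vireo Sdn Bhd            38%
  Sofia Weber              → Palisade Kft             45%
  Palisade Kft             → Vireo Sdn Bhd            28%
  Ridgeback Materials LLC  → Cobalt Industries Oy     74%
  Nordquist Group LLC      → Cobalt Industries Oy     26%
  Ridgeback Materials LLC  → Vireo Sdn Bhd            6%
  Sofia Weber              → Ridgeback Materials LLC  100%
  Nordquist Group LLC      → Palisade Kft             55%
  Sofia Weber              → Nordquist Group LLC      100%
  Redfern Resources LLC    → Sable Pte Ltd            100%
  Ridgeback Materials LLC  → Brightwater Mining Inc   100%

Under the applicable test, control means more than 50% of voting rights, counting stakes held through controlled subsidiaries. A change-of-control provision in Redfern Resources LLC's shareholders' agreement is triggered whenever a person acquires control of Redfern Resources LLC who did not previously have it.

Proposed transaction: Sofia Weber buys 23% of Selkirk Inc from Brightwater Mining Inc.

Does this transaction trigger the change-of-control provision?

The purchase adds only to Sofia's holdings (Brightwater's stake shrinks), so Sofia is the only person who could newly come to control Redfern.
Sofia holds 100% of Redfern, so Sofia controls Redfern.
So Sofia already controls Redfern before the transaction.
After the purchase, Sofia holds 23% of Selkirk directly, and Brightwater's stake falls to 77%.
Sofia controlled Redfern already, so this is not a new person acquiring control; every other person's position is unchanged or reduced.
No new person acquires control, so the clause is not triggered.

No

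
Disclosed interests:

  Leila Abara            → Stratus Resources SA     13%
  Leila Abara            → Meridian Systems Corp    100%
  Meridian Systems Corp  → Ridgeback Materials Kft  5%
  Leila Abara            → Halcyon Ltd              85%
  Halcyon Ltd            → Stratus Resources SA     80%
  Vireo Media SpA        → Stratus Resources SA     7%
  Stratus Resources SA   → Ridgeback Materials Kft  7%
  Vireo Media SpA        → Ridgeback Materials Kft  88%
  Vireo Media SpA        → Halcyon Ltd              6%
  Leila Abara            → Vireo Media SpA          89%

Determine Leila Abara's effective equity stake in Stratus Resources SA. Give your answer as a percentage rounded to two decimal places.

Leila reaches Stratus along 4 paths.
Via Vireo → Halcyon: 89% × 6% × 80% = 4.272%.
Via Halcyon: 85% × 80% = 68%.
Direct stake: 13% = 13%.
Via Vireo: 89% × 7% = 6.23%.
Total: 4.272% + 68% + 13% + 6.23% = 91.502%.
Rounded: 91.50%.

91.50%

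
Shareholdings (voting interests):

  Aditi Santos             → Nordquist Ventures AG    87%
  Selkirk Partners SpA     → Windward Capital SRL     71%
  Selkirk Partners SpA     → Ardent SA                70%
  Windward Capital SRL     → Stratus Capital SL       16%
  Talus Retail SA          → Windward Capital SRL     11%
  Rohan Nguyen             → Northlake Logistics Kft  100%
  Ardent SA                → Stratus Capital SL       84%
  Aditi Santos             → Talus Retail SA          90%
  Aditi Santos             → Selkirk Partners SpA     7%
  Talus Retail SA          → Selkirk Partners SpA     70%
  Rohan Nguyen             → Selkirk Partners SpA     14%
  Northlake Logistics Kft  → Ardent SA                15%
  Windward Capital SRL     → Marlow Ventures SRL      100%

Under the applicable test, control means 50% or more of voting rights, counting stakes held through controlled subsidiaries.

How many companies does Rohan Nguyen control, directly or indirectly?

1

Rohan holds 100% of Northlake, so Rohan controls Northlake.
No other company's threshold is met.
Rohan controls 1 company.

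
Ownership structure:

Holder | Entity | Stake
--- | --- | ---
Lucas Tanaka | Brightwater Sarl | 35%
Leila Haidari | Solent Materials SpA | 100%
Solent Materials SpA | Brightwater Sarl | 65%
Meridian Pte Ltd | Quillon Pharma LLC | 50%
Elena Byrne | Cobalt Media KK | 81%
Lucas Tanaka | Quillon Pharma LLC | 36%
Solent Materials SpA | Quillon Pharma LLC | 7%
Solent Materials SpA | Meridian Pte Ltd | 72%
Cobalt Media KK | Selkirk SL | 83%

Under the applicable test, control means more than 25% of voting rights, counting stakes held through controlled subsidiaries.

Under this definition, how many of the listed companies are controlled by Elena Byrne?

2

Elena holds 81% of Cobalt, so Elena controls Cobalt.
Cobalt holds 83% of Selkirk, so Elena controls Selkirk.
No other company's threshold is met.
Elena controls 2 companies.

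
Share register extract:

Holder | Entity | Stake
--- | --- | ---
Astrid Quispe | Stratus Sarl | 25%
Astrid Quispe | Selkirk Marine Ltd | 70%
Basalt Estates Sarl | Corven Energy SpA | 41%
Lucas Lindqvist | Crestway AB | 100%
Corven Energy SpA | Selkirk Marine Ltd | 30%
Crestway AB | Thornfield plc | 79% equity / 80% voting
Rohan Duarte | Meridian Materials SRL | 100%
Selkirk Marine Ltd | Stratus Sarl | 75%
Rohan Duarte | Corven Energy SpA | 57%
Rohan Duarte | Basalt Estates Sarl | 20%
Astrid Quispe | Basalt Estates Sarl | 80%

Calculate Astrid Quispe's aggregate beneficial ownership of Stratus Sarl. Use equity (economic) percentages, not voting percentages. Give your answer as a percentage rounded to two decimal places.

84.88%

Astrid reaches Stratus along 3 paths.
Direct stake: 25% = 25%.
Via Basalt → Corven → Selkirk: 80% × 41% × 30% × 75% = 7.38%.
Via Selkirk: 70% × 75% = 52.5%.
Total: 25% + 7.38% + 52.5% = 84.88%.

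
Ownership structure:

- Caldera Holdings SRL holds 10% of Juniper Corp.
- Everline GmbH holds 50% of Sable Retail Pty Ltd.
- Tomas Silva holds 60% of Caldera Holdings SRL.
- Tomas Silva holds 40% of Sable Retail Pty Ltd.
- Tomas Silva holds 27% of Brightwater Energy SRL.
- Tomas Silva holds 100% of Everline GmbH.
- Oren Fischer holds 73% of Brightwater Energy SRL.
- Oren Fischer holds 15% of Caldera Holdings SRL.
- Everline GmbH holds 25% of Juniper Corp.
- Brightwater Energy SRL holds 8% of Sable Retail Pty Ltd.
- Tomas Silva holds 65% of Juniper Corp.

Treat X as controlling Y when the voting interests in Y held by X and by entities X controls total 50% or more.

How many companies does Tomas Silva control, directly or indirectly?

Tomas holds 60% of Caldera, so Tomas controls Caldera.
Tomas holds 100% of Everline, so Tomas controls Everline.
Tomas and Everline together hold 40% + 50% = 90% of Sable, so Tomas controls Sable.
Everline and Caldera and Tomas together hold 25% + 10% + 65% = 100% of Juniper, so Tomas controls Juniper.
No other company's threshold is met.
Tomas controls 4 companies.

4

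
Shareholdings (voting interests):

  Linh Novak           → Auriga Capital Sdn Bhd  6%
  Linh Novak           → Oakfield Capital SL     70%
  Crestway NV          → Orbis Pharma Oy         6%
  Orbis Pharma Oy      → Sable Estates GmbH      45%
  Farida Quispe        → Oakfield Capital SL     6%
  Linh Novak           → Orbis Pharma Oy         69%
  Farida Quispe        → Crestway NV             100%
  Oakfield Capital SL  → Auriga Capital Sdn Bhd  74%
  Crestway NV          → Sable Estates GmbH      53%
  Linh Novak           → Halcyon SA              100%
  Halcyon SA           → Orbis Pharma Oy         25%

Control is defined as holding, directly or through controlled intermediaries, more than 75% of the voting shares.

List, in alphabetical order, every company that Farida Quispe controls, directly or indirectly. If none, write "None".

Crestway NV

Farida holds 100% of Crestway, so Farida controls Crestway.
No other company's threshold is met.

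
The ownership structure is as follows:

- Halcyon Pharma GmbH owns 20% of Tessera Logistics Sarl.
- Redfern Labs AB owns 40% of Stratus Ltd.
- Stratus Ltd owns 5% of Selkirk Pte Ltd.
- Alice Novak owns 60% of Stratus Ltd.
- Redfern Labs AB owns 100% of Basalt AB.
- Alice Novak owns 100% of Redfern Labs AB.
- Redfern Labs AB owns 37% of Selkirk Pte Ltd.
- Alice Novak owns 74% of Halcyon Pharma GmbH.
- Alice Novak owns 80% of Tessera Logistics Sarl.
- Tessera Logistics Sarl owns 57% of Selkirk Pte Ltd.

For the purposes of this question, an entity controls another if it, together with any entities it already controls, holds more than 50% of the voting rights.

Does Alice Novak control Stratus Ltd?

Alice holds 100% of Redfern, so Alice controls Redfern.
Alice and Redfern together hold 60% + 40% = 100% of Stratus, so Alice controls Stratus.

Yes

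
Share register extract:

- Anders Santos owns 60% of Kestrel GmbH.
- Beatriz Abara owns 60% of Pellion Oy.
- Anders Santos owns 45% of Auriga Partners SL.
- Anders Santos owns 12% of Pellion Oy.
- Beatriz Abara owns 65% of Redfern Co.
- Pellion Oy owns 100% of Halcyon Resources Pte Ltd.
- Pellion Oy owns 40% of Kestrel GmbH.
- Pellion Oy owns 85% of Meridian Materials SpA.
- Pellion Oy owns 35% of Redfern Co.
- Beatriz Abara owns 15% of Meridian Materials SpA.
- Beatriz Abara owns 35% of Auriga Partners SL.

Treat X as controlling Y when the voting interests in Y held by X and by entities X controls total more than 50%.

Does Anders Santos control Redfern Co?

No

Anders holds 60% of Kestrel, so Anders controls Kestrel.
Neither Anders nor any entity Anders controls holds any voting interest in Redfern.
So Anders does not control Redfern.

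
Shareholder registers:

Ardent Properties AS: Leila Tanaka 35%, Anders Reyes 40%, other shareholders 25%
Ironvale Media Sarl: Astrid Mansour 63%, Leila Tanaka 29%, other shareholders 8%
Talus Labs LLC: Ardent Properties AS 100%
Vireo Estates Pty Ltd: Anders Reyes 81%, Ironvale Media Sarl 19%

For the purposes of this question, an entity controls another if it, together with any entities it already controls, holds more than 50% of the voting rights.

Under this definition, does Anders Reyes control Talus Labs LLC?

Anders holds 81% of Vireo, so Anders controls Vireo.
Neither Anders nor any entity Anders controls holds any voting interest in Talus.
So Anders does not control Talus.

No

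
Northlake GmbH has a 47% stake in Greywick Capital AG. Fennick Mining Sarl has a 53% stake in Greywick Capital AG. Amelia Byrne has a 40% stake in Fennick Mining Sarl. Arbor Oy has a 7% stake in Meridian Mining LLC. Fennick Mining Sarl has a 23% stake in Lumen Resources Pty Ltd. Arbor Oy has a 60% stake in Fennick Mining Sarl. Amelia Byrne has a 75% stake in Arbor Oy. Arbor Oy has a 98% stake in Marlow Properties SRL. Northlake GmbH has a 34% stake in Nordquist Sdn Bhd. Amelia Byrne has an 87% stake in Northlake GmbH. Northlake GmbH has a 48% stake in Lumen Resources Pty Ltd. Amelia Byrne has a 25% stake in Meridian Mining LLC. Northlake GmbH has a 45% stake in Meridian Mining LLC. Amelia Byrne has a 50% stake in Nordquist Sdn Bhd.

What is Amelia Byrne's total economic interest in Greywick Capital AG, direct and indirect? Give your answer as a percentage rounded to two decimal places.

85.94%

Amelia reaches Greywick along 3 paths.
Via Northlake: 87% × 47% = 40.89%.
Via Fennick: 40% × 53% = 21.2%.
Via Arbor → Fennick: 75% × 60% × 53% = 23.85%.
Total: 40.89% + 21.2% + 23.85% = 85.94%.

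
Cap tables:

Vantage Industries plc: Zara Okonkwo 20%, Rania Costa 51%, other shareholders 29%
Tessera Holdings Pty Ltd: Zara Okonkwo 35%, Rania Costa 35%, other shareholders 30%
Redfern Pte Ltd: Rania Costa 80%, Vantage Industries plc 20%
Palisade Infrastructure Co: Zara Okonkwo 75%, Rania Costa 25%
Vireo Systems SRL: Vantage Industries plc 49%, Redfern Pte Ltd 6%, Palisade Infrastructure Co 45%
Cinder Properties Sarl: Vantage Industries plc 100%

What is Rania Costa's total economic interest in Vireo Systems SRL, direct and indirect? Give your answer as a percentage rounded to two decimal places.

41.65%

Rania reaches Vireo along 4 paths.
Via Vantage: 51% × 49% = 24.99%.
Via Redfern: 80% × 6% = 4.8%.
Via Vantage → Redfern: 51% × 20% × 6% = 0.612%.
Via Palisade: 25% × 45% = 11.25%.
Total: 24.99% + 4.8% + 0.612% + 11.25% = 41.652%.
Rounded: 41.65%.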